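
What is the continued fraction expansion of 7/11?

[0; 1, 1, 1, 3]

Run the Euclidean algorithm on 7 and 11; the successive quotients are the partial quotients a_0, a_1, ... (each step inverts the fractional part left over by the previous one):
  7 = 0*11 + 7, so a_0 = 0.
  11 = 1*7 + 4, so a_1 = 1.
  7 = 1*4 + 3, so a_2 = 1.
  4 = 1*3 + 1, so a_3 = 1.
  3 = 3*1 + 0, so a_4 = 3.
The remainder reaches 0 after 5 divisions, so the expansion has 5 partial quotients, read off in order.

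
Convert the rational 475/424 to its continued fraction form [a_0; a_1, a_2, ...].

[1; 8, 3, 5, 3]

Run the Euclidean algorithm on 475 and 424; the successive quotients are the partial quotients a_0, a_1, ... (each step inverts the fractional part left over by the previous one):
  475 = 1*424 + 51, so a_0 = 1.
  424 = 8*51 + 16, so a_1 = 8.
  51 = 3*16 + 3, so a_2 = 3.
  16 = 5*3 + 1, so a_3 = 5.
  3 = 3*1 + 0, so a_4 = 3.
The remainder reaches 0 after 5 divisions, so the expansion has 5 partial quotients, read off in order.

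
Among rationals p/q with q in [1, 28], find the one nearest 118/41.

Expand x = 118/41 as a continued fraction with the Euclidean algorithm:
  118 = 2*41 + 36, so a_0 = 2.
  41 = 1*36 + 5, so a_1 = 1.
  36 = 7*5 + 1, so a_2 = 7.
  5 = 5*1 + 0, so a_3 = 5.
so x = [2; 1, 7, 5].
Convergents (p_i = a_i*p_{i-1} + p_{i-2}, q_i = a_i*q_{i-1} + q_{i-2} with p_{-2}=0, p_{-1}=1, q_{-2}=1, q_{-1}=0), until the denominator exceeds 28:
  i=0: a_0=2, p_0 = 2*1 + 0 = 2, q_0 = 2*0 + 1 = 1.
  i=1: a_1=1, p_1 = 1*2 + 1 = 3, q_1 = 1*1 + 0 = 1.
  i=2: a_2=7, p_2 = 7*3 + 2 = 23, q_2 = 7*1 + 1 = 8.
  i=3: a_3=5, p_3 = 5*23 + 3 = 118, q_3 = 5*8 + 1 = 41.
q_3 = 41 > 28, so the last convergent with denominator <= 28 is p_2/q_2 = 23/8.
The closest fraction with denominator <= 28 is either p_2/q_2 or the intermediate fraction (k*p_2 + p_1)/(k*q_2 + q_1) with the largest k >= 1 whose denominator stays <= 28; these approach x as k grows, and every other convergent or intermediate fraction in range is farther away.
Largest k: floor((28 - q_1)/q_2) = floor((28 - 1)/8) = 3.
That gives (3*23 + 3)/(3*8 + 1) = 72/25.
Compare the errors: |x - 23/8| = |118*8 - 23*41|/(41*8) = 1/328, and |x - 72/25| = |118*25 - 72*41|/(41*25) = 2/1025.
Cross-multiplying, 2*328 = 656 < 1025 = 1*1025, so 2/1025 is smaller: the intermediate fraction 72/25 is closer to x than 23/8.

72/25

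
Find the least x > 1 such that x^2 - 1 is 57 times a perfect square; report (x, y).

(x, y) = (151, 20)

First expand sqrt(57) as a continued fraction. With x_i = (sqrt(57) + m_i)/d_i and (m_0, d_0) = (0, 1): a_0 = floor(sqrt(57)) = 7, since 7^2 = 49 <= 57 < 64 = 8^2.
Iterate m_{i+1} = d_i*a_i - m_i, d_{i+1} = (57 - m_{i+1}^2)/d_i, a_{i+1} = floor((a_0 + m_{i+1})/d_{i+1}):
  m_1 = 1*7 - 0 = 7, d_1 = (57 - 7^2)/1 = 8/1 = 8, a_1 = floor((7 + 7)/8) = 1.
  m_2 = 8*1 - 7 = 1, d_2 = (57 - 1^2)/8 = 56/8 = 7, a_2 = floor((7 + 1)/7) = 1.
  m_3 = 7*1 - 1 = 6, d_3 = (57 - 6^2)/7 = 21/7 = 3, a_3 = floor((7 + 6)/3) = 4.
  m_4 = 3*4 - 6 = 6, d_4 = (57 - 6^2)/3 = 21/3 = 7, a_4 = floor((7 + 6)/7) = 1.
  m_5 = 7*1 - 6 = 1, d_5 = (57 - 1^2)/7 = 56/7 = 8, a_5 = floor((7 + 1)/8) = 1.
  m_6 = 8*1 - 1 = 7, d_6 = (57 - 7^2)/8 = 8/8 = 1, a_6 = floor((7 + 7)/1) = 14.
  m_7 = 1*14 - 7 = 7, d_7 = (57 - 7^2)/1 = 8/1 = 8: (m_7, d_7) = (m_1, d_1) = (7, 8), so from here the quotients repeat a_1, ..., a_6; the period length is 6.
So sqrt(57) = [7; (1, 1, 4, 1, 1, 14)] with period length k = 6.
k is even, so the fundamental solution of x^2 - 57y^2 = 1 is (p_{k-1}, q_{k-1}) = (p_5, q_5); compute convergents through index 5.
Convergents (p_i = a_i*p_{i-1} + p_{i-2}, q_i = a_i*q_{i-1} + q_{i-2} with p_{-2}=0, p_{-1}=1, q_{-2}=1, q_{-1}=0):
  i=0: a_0=7, p_0 = 7*1 + 0 = 7, q_0 = 7*0 + 1 = 1.
  i=1: a_1=1, p_1 = 1*7 + 1 = 8, q_1 = 1*1 + 0 = 1.
  i=2: a_2=1, p_2 = 1*8 + 7 = 15, q_2 = 1*1 + 1 = 2.
  i=3: a_3=4, p_3 = 4*15 + 8 = 68, q_3 = 4*2 + 1 = 9.
  i=4: a_4=1, p_4 = 1*68 + 15 = 83, q_4 = 1*9 + 2 = 11.
  i=5: a_5=1, p_5 = 1*83 + 68 = 151, q_5 = 1*11 + 9 = 20.
Check: 151^2 - 57*20^2 = 22801 - 22800 = 1, so (x, y) = (151, 20) solves the equation, and by the theorem it is the least positive solution.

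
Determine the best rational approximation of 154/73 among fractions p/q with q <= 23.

19/9

Expand x = 154/73 as a continued fraction with the Euclidean algorithm:
  154 = 2*73 + 8, so a_0 = 2.
  73 = 9*8 + 1, so a_1 = 9.
  8 = 8*1 + 0, so a_2 = 8.
so x = [2; 9, 8].
Convergents (p_i = a_i*p_{i-1} + p_{i-2}, q_i = a_i*q_{i-1} + q_{i-2} with p_{-2}=0, p_{-1}=1, q_{-2}=1, q_{-1}=0), until the denominator exceeds 23:
  i=0: a_0=2, p_0 = 2*1 + 0 = 2, q_0 = 2*0 + 1 = 1.
  i=1: a_1=9, p_1 = 9*2 + 1 = 19, q_1 = 9*1 + 0 = 9.
  i=2: a_2=8, p_2 = 8*19 + 2 = 154, q_2 = 8*9 + 1 = 73.
q_2 = 73 > 23, so the last convergent with denominator <= 23 is p_1/q_1 = 19/9.
The closest fraction with denominator <= 23 is either p_1/q_1 or the intermediate fraction (k*p_1 + p_0)/(k*q_1 + q_0) with the largest k >= 1 whose denominator stays <= 23; these approach x as k grows, and every other convergent or intermediate fraction in range is farther away.
Largest k: floor((23 - q_0)/q_1) = floor((23 - 1)/9) = 2.
That gives (2*19 + 2)/(2*9 + 1) = 40/19.
Compare the errors: |x - 19/9| = |154*9 - 19*73|/(73*9) = 1/657, and |x - 40/19| = |154*19 - 40*73|/(73*19) = 6/1387.
Cross-multiplying, 1*1387 = 1387 < 3942 = 6*657, so 1/657 is smaller: the convergent 19/9 is closer to x than 40/19.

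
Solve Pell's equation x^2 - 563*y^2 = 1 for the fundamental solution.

First expand sqrt(563) as a continued fraction. With x_i = (sqrt(563) + m_i)/d_i and (m_0, d_0) = (0, 1): a_0 = floor(sqrt(563)) = 23, since 23^2 = 529 <= 563 < 576 = 24^2.
Iterate m_{i+1} = d_i*a_i - m_i, d_{i+1} = (563 - m_{i+1}^2)/d_i, a_{i+1} = floor((a_0 + m_{i+1})/d_{i+1}):
  m_1 = 1*23 - 0 = 23, d_1 = (563 - 23^2)/1 = 34/1 = 34, a_1 = floor((23 + 23)/34) = 1.
  m_2 = 34*1 - 23 = 11, d_2 = (563 - 11^2)/34 = 442/34 = 13, a_2 = floor((23 + 11)/13) = 2.
  m_3 = 13*2 - 11 = 15, d_3 = (563 - 15^2)/13 = 338/13 = 26, a_3 = floor((23 + 15)/26) = 1.
  m_4 = 26*1 - 15 = 11, d_4 = (563 - 11^2)/26 = 442/26 = 17, a_4 = floor((23 + 11)/17) = 2.
  m_5 = 17*2 - 11 = 23, d_5 = (563 - 23^2)/17 = 34/17 = 2, a_5 = floor((23 + 23)/2) = 23.
  m_6 = 2*23 - 23 = 23, d_6 = (563 - 23^2)/2 = 34/2 = 17, a_6 = floor((23 + 23)/17) = 2.
  m_7 = 17*2 - 23 = 11, d_7 = (563 - 11^2)/17 = 442/17 = 26, a_7 = floor((23 + 11)/26) = 1.
  m_8 = 26*1 - 11 = 15, d_8 = (563 - 15^2)/26 = 338/26 = 13, a_8 = floor((23 + 15)/13) = 2.
  m_9 = 13*2 - 15 = 11, d_9 = (563 - 11^2)/13 = 442/13 = 34, a_9 = floor((23 + 11)/34) = 1.
  m_10 = 34*1 - 11 = 23, d_10 = (563 - 23^2)/34 = 34/34 = 1, a_10 = floor((23 + 23)/1) = 46.
  m_11 = 1*46 - 23 = 23, d_11 = (563 - 23^2)/1 = 34/1 = 34: (m_11, d_11) = (m_1, d_1) = (23, 34), so from here the quotients repeat a_1, ..., a_10; the period length is 10.
So sqrt(563) = [23; (1, 2, 1, 2, 23, 2, 1, 2, 1, 46)] with period length k = 10.
k is even, so the fundamental solution of x^2 - 563y^2 = 1 is (p_{k-1}, q_{k-1}) = (p_9, q_9); compute convergents through index 9.
Convergents (p_i = a_i*p_{i-1} + p_{i-2}, q_i = a_i*q_{i-1} + q_{i-2} with p_{-2}=0, p_{-1}=1, q_{-2}=1, q_{-1}=0):
  i=0: a_0=23, p_0 = 23*1 + 0 = 23, q_0 = 23*0 + 1 = 1.
  i=1: a_1=1, p_1 = 1*23 + 1 = 24, q_1 = 1*1 + 0 = 1.
  i=2: a_2=2, p_2 = 2*24 + 23 = 71, q_2 = 2*1 + 1 = 3.
  i=3: a_3=1, p_3 = 1*71 + 24 = 95, q_3 = 1*3 + 1 = 4.
  i=4: a_4=2, p_4 = 2*95 + 71 = 261, q_4 = 2*4 + 3 = 11.
  i=5: a_5=23, p_5 = 23*261 + 95 = 6098, q_5 = 23*11 + 4 = 257.
  i=6: a_6=2, p_6 = 2*6098 + 261 = 12457, q_6 = 2*257 + 11 = 525.
  i=7: a_7=1, p_7 = 1*12457 + 6098 = 18555, q_7 = 1*525 + 257 = 782.
  i=8: a_8=2, p_8 = 2*18555 + 12457 = 49567, q_8 = 2*782 + 525 = 2089.
  i=9: a_9=1, p_9 = 1*49567 + 18555 = 68122, q_9 = 1*2089 + 782 = 2871.
Check: 68122^2 - 563*2871^2 = 4640606884 - 4640606883 = 1, so (x, y) = (68122, 2871) solves the equation, and by the theorem it is the least positive solution.

(x, y) = (68122, 2871)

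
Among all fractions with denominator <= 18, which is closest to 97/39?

5/2

Expand x = 97/39 as a continued fraction with the Euclidean algorithm:
  97 = 2*39 + 19, so a_0 = 2.
  39 = 2*19 + 1, so a_1 = 2.
  19 = 19*1 + 0, so a_2 = 19.
so x = [2; 2, 19].
Convergents (p_i = a_i*p_{i-1} + p_{i-2}, q_i = a_i*q_{i-1} + q_{i-2} with p_{-2}=0, p_{-1}=1, q_{-2}=1, q_{-1}=0), until the denominator exceeds 18:
  i=0: a_0=2, p_0 = 2*1 + 0 = 2, q_0 = 2*0 + 1 = 1.
  i=1: a_1=2, p_1 = 2*2 + 1 = 5, q_1 = 2*1 + 0 = 2.
  i=2: a_2=19, p_2 = 19*5 + 2 = 97, q_2 = 19*2 + 1 = 39.
q_2 = 39 > 18, so the last convergent with denominator <= 18 is p_1/q_1 = 5/2.
The closest fraction with denominator <= 18 is either p_1/q_1 or the intermediate fraction (k*p_1 + p_0)/(k*q_1 + q_0) with the largest k >= 1 whose denominator stays <= 18; these approach x as k grows, and every other convergent or intermediate fraction in range is farther away.
Largest k: floor((18 - q_0)/q_1) = floor((18 - 1)/2) = 8.
That gives (8*5 + 2)/(8*2 + 1) = 42/17.
Compare the errors: |x - 5/2| = |97*2 - 5*39|/(39*2) = 1/78, and |x - 42/17| = |97*17 - 42*39|/(39*17) = 11/663.
Cross-multiplying, 1*663 = 663 < 858 = 11*78, so 1/78 is smaller: the convergent 5/2 is closer to x than 42/17.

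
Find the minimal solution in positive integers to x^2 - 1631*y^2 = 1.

First expand sqrt(1631) as a continued fraction. With x_i = (sqrt(1631) + m_i)/d_i and (m_0, d_0) = (0, 1): a_0 = floor(sqrt(1631)) = 40, since 40^2 = 1600 <= 1631 < 1681 = 41^2.
Iterate m_{i+1} = d_i*a_i - m_i, d_{i+1} = (1631 - m_{i+1}^2)/d_i, a_{i+1} = floor((a_0 + m_{i+1})/d_{i+1}):
  m_1 = 1*40 - 0 = 40, d_1 = (1631 - 40^2)/1 = 31/1 = 31, a_1 = floor((40 + 40)/31) = 2.
  m_2 = 31*2 - 40 = 22, d_2 = (1631 - 22^2)/31 = 1147/31 = 37, a_2 = floor((40 + 22)/37) = 1.
  m_3 = 37*1 - 22 = 15, d_3 = (1631 - 15^2)/37 = 1406/37 = 38, a_3 = floor((40 + 15)/38) = 1.
  m_4 = 38*1 - 15 = 23, d_4 = (1631 - 23^2)/38 = 1102/38 = 29, a_4 = floor((40 + 23)/29) = 2.
  m_5 = 29*2 - 23 = 35, d_5 = (1631 - 35^2)/29 = 406/29 = 14, a_5 = floor((40 + 35)/14) = 5.
  m_6 = 14*5 - 35 = 35, d_6 = (1631 - 35^2)/14 = 406/14 = 29, a_6 = floor((40 + 35)/29) = 2.
  m_7 = 29*2 - 35 = 23, d_7 = (1631 - 23^2)/29 = 1102/29 = 38, a_7 = floor((40 + 23)/38) = 1.
  m_8 = 38*1 - 23 = 15, d_8 = (1631 - 15^2)/38 = 1406/38 = 37, a_8 = floor((40 + 15)/37) = 1.
  m_9 = 37*1 - 15 = 22, d_9 = (1631 - 22^2)/37 = 1147/37 = 31, a_9 = floor((40 + 22)/31) = 2.
  m_10 = 31*2 - 22 = 40, d_10 = (1631 - 40^2)/31 = 31/31 = 1, a_10 = floor((40 + 40)/1) = 80.
  m_11 = 1*80 - 40 = 40, d_11 = (1631 - 40^2)/1 = 31/1 = 31: (m_11, d_11) = (m_1, d_1) = (40, 31), so from here the quotients repeat a_1, ..., a_10; the period length is 10.
So sqrt(1631) = [40; (2, 1, 1, 2, 5, 2, 1, 1, 2, 80)] with period length k = 10.
k is even, so the fundamental solution of x^2 - 1631y^2 = 1 is (p_{k-1}, q_{k-1}) = (p_9, q_9); compute convergents through index 9.
Convergents (p_i = a_i*p_{i-1} + p_{i-2}, q_i = a_i*q_{i-1} + q_{i-2} with p_{-2}=0, p_{-1}=1, q_{-2}=1, q_{-1}=0):
  i=0: a_0=40, p_0 = 40*1 + 0 = 40, q_0 = 40*0 + 1 = 1.
  i=1: a_1=2, p_1 = 2*40 + 1 = 81, q_1 = 2*1 + 0 = 2.
  i=2: a_2=1, p_2 = 1*81 + 40 = 121, q_2 = 1*2 + 1 = 3.
  i=3: a_3=1, p_3 = 1*121 + 81 = 202, q_3 = 1*3 + 2 = 5.
  i=4: a_4=2, p_4 = 2*202 + 121 = 525, q_4 = 2*5 + 3 = 13.
  i=5: a_5=5, p_5 = 5*525 + 202 = 2827, q_5 = 5*13 + 5 = 70.
  i=6: a_6=2, p_6 = 2*2827 + 525 = 6179, q_6 = 2*70 + 13 = 153.
  i=7: a_7=1, p_7 = 1*6179 + 2827 = 9006, q_7 = 1*153 + 70 = 223.
  i=8: a_8=1, p_8 = 1*9006 + 6179 = 15185, q_8 = 1*223 + 153 = 376.
  i=9: a_9=2, p_9 = 2*15185 + 9006 = 39376, q_9 = 2*376 + 223 = 975.
Check: 39376^2 - 1631*975^2 = 1550469376 - 1550469375 = 1, so (x, y) = (39376, 975) solves the equation, and by the theorem it is the least positive solution.

(x, y) = (39376, 975)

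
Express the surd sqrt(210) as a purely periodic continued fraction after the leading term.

Write x_i = (sqrt(210) + m_i)/d_i with (m_0, d_0) = (0, 1). a_0 = floor(sqrt(210)) = 14, since 14^2 = 196 <= 210 < 225 = 15^2.
Iterate m_{i+1} = d_i*a_i - m_i, d_{i+1} = (210 - m_{i+1}^2)/d_i, a_{i+1} = floor((a_0 + m_{i+1})/d_{i+1}):
  m_1 = 1*14 - 0 = 14, d_1 = (210 - 14^2)/1 = 14/1 = 14, a_1 = floor((14 + 14)/14) = 2.
  m_2 = 14*2 - 14 = 14, d_2 = (210 - 14^2)/14 = 14/14 = 1, a_2 = floor((14 + 14)/1) = 28.
  m_3 = 1*28 - 14 = 14, d_3 = (210 - 14^2)/1 = 14/1 = 14: (m_3, d_3) = (m_1, d_1) = (14, 14), so from here the quotients repeat a_1, a_2; the period length is 2.
Hence the expansion of sqrt(210) is a_0 = 14 followed by the repeating block 2, 28 (period 2).

[14; (2, 28)]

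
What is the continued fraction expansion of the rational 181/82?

[2; 4, 1, 4, 1, 2]

Run the Euclidean algorithm on 181 and 82; the successive quotients are the partial quotients a_0, a_1, ... (each step inverts the fractional part left over by the previous one):
  181 = 2*82 + 17, so a_0 = 2.
  82 = 4*17 + 14, so a_1 = 4.
  17 = 1*14 + 3, so a_2 = 1.
  14 = 4*3 + 2, so a_3 = 4.
  3 = 1*2 + 1, so a_4 = 1.
  2 = 2*1 + 0, so a_5 = 2.
The remainder reaches 0 after 6 divisions, so the expansion has 6 partial quotients, read off in order.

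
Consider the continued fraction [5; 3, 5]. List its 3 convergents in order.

Using the convergent recurrence p_i = a_i*p_{i-1} + p_{i-2}, q_i = a_i*q_{i-1} + q_{i-2} with p_{-2}=0, p_{-1}=1, q_{-2}=1, q_{-1}=0:
  i=0: a_0=5, p_0 = 5*1 + 0 = 5, q_0 = 5*0 + 1 = 1.
  i=1: a_1=3, p_1 = 3*5 + 1 = 16, q_1 = 3*1 + 0 = 3.
  i=2: a_2=5, p_2 = 5*16 + 5 = 85, q_2 = 5*3 + 1 = 16.

5/1, 16/3, 85/16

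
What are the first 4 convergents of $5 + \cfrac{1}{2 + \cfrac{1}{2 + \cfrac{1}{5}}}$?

Using the convergent recurrence p_i = a_i*p_{i-1} + p_{i-2}, q_i = a_i*q_{i-1} + q_{i-2} with p_{-2}=0, p_{-1}=1, q_{-2}=1, q_{-1}=0:
  i=0: a_0=5, p_0 = 5*1 + 0 = 5, q_0 = 5*0 + 1 = 1.
  i=1: a_1=2, p_1 = 2*5 + 1 = 11, q_1 = 2*1 + 0 = 2.
  i=2: a_2=2, p_2 = 2*11 + 5 = 27, q_2 = 2*2 + 1 = 5.
  i=3: a_3=5, p_3 = 5*27 + 11 = 146, q_3 = 5*5 + 2 = 27.

5/1, 11/2, 27/5, 146/27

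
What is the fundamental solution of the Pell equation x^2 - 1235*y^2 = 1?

(x, y) = (246, 7)

First expand sqrt(1235) as a continued fraction. With x_i = (sqrt(1235) + m_i)/d_i and (m_0, d_0) = (0, 1): a_0 = floor(sqrt(1235)) = 35, since 35^2 = 1225 <= 1235 < 1296 = 36^2.
Iterate m_{i+1} = d_i*a_i - m_i, d_{i+1} = (1235 - m_{i+1}^2)/d_i, a_{i+1} = floor((a_0 + m_{i+1})/d_{i+1}):
  m_1 = 1*35 - 0 = 35, d_1 = (1235 - 35^2)/1 = 10/1 = 10, a_1 = floor((35 + 35)/10) = 7.
  m_2 = 10*7 - 35 = 35, d_2 = (1235 - 35^2)/10 = 10/10 = 1, a_2 = floor((35 + 35)/1) = 70.
  m_3 = 1*70 - 35 = 35, d_3 = (1235 - 35^2)/1 = 10/1 = 10: (m_3, d_3) = (m_1, d_1) = (35, 10), so from here the quotients repeat a_1, a_2; the period length is 2.
So sqrt(1235) = [35; (7, 70)] with period length k = 2.
k is even, so the fundamental solution of x^2 - 1235y^2 = 1 is (p_{k-1}, q_{k-1}) = (p_1, q_1); compute convergents through index 1.
Convergents (p_i = a_i*p_{i-1} + p_{i-2}, q_i = a_i*q_{i-1} + q_{i-2} with p_{-2}=0, p_{-1}=1, q_{-2}=1, q_{-1}=0):
  i=0: a_0=35, p_0 = 35*1 + 0 = 35, q_0 = 35*0 + 1 = 1.
  i=1: a_1=7, p_1 = 7*35 + 1 = 246, q_1 = 7*1 + 0 = 7.
Check: 246^2 - 1235*7^2 = 60516 - 60515 = 1, so (x, y) = (246, 7) solves the equation, and by the theorem it is the least positive solution.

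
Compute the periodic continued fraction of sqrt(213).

[14; (1, 1, 2, 6, 1, 8, 1, 6, 2, 1, 1, 28)]

Write x_i = (sqrt(213) + m_i)/d_i with (m_0, d_0) = (0, 1). a_0 = floor(sqrt(213)) = 14, since 14^2 = 196 <= 213 < 225 = 15^2.
Iterate m_{i+1} = d_i*a_i - m_i, d_{i+1} = (213 - m_{i+1}^2)/d_i, a_{i+1} = floor((a_0 + m_{i+1})/d_{i+1}):
  m_1 = 1*14 - 0 = 14, d_1 = (213 - 14^2)/1 = 17/1 = 17, a_1 = floor((14 + 14)/17) = 1.
  m_2 = 17*1 - 14 = 3, d_2 = (213 - 3^2)/17 = 204/17 = 12, a_2 = floor((14 + 3)/12) = 1.
  m_3 = 12*1 - 3 = 9, d_3 = (213 - 9^2)/12 = 132/12 = 11, a_3 = floor((14 + 9)/11) = 2.
  m_4 = 11*2 - 9 = 13, d_4 = (213 - 13^2)/11 = 44/11 = 4, a_4 = floor((14 + 13)/4) = 6.
  m_5 = 4*6 - 13 = 11, d_5 = (213 - 11^2)/4 = 92/4 = 23, a_5 = floor((14 + 11)/23) = 1.
  m_6 = 23*1 - 11 = 12, d_6 = (213 - 12^2)/23 = 69/23 = 3, a_6 = floor((14 + 12)/3) = 8.
  m_7 = 3*8 - 12 = 12, d_7 = (213 - 12^2)/3 = 69/3 = 23, a_7 = floor((14 + 12)/23) = 1.
  m_8 = 23*1 - 12 = 11, d_8 = (213 - 11^2)/23 = 92/23 = 4, a_8 = floor((14 + 11)/4) = 6.
  m_9 = 4*6 - 11 = 13, d_9 = (213 - 13^2)/4 = 44/4 = 11, a_9 = floor((14 + 13)/11) = 2.
  m_10 = 11*2 - 13 = 9, d_10 = (213 - 9^2)/11 = 132/11 = 12, a_10 = floor((14 + 9)/12) = 1.
  m_11 = 12*1 - 9 = 3, d_11 = (213 - 3^2)/12 = 204/12 = 17, a_11 = floor((14 + 3)/17) = 1.
  m_12 = 17*1 - 3 = 14, d_12 = (213 - 14^2)/17 = 17/17 = 1, a_12 = floor((14 + 14)/1) = 28.
  m_13 = 1*28 - 14 = 14, d_13 = (213 - 14^2)/1 = 17/1 = 17: (m_13, d_13) = (m_1, d_1) = (14, 17), so from here the quotients repeat a_1, ..., a_12; the period length is 12.
Hence the expansion of sqrt(213) is a_0 = 14 followed by the repeating block 1, 1, 2, 6, 1, 8, 1, 6, 2, 1, 1, 28 (period 12).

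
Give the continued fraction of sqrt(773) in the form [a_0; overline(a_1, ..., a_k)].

Write x_i = (sqrt(773) + m_i)/d_i with (m_0, d_0) = (0, 1). a_0 = floor(sqrt(773)) = 27, since 27^2 = 729 <= 773 < 784 = 28^2.
Iterate m_{i+1} = d_i*a_i - m_i, d_{i+1} = (773 - m_{i+1}^2)/d_i, a_{i+1} = floor((a_0 + m_{i+1})/d_{i+1}):
  m_1 = 1*27 - 0 = 27, d_1 = (773 - 27^2)/1 = 44/1 = 44, a_1 = floor((27 + 27)/44) = 1.
  m_2 = 44*1 - 27 = 17, d_2 = (773 - 17^2)/44 = 484/44 = 11, a_2 = floor((27 + 17)/11) = 4.
  m_3 = 11*4 - 17 = 27, d_3 = (773 - 27^2)/11 = 44/11 = 4, a_3 = floor((27 + 27)/4) = 13.
  m_4 = 4*13 - 27 = 25, d_4 = (773 - 25^2)/4 = 148/4 = 37, a_4 = floor((27 + 25)/37) = 1.
  m_5 = 37*1 - 25 = 12, d_5 = (773 - 12^2)/37 = 629/37 = 17, a_5 = floor((27 + 12)/17) = 2.
  m_6 = 17*2 - 12 = 22, d_6 = (773 - 22^2)/17 = 289/17 = 17, a_6 = floor((27 + 22)/17) = 2.
  m_7 = 17*2 - 22 = 12, d_7 = (773 - 12^2)/17 = 629/17 = 37, a_7 = floor((27 + 12)/37) = 1.
  m_8 = 37*1 - 12 = 25, d_8 = (773 - 25^2)/37 = 148/37 = 4, a_8 = floor((27 + 25)/4) = 13.
  m_9 = 4*13 - 25 = 27, d_9 = (773 - 27^2)/4 = 44/4 = 11, a_9 = floor((27 + 27)/11) = 4.
  m_10 = 11*4 - 27 = 17, d_10 = (773 - 17^2)/11 = 484/11 = 44, a_10 = floor((27 + 17)/44) = 1.
  m_11 = 44*1 - 17 = 27, d_11 = (773 - 27^2)/44 = 44/44 = 1, a_11 = floor((27 + 27)/1) = 54.
  m_12 = 1*54 - 27 = 27, d_12 = (773 - 27^2)/1 = 44/1 = 44: (m_12, d_12) = (m_1, d_1) = (27, 44), so from here the quotients repeat a_1, ..., a_11; the period length is 11.
Hence the expansion of sqrt(773) is a_0 = 27 followed by the repeating block 1, 4, 13, 1, 2, 2, 1, 13, 4, 1, 54 (period 11).

[27; overline(1, 4, 13, 1, 2, 2, 1, 13, 4, 1, 54)]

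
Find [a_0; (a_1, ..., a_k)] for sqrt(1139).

[33; (1, 2, 1, 66)]

Write x_i = (sqrt(1139) + m_i)/d_i with (m_0, d_0) = (0, 1). a_0 = floor(sqrt(1139)) = 33, since 33^2 = 1089 <= 1139 < 1156 = 34^2.
Iterate m_{i+1} = d_i*a_i - m_i, d_{i+1} = (1139 - m_{i+1}^2)/d_i, a_{i+1} = floor((a_0 + m_{i+1})/d_{i+1}):
  m_1 = 1*33 - 0 = 33, d_1 = (1139 - 33^2)/1 = 50/1 = 50, a_1 = floor((33 + 33)/50) = 1.
  m_2 = 50*1 - 33 = 17, d_2 = (1139 - 17^2)/50 = 850/50 = 17, a_2 = floor((33 + 17)/17) = 2.
  m_3 = 17*2 - 17 = 17, d_3 = (1139 - 17^2)/17 = 850/17 = 50, a_3 = floor((33 + 17)/50) = 1.
  m_4 = 50*1 - 17 = 33, d_4 = (1139 - 33^2)/50 = 50/50 = 1, a_4 = floor((33 + 33)/1) = 66.
  m_5 = 1*66 - 33 = 33, d_5 = (1139 - 33^2)/1 = 50/1 = 50: (m_5, d_5) = (m_1, d_1) = (33, 50), so from here the quotients repeat a_1, ..., a_4; the period length is 4.
Hence the expansion of sqrt(1139) is a_0 = 33 followed by the repeating block 1, 2, 1, 66 (period 4).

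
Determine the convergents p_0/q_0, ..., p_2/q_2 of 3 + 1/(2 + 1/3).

3/1, 7/2, 24/7

Using the convergent recurrence p_i = a_i*p_{i-1} + p_{i-2}, q_i = a_i*q_{i-1} + q_{i-2} with p_{-2}=0, p_{-1}=1, q_{-2}=1, q_{-1}=0:
  i=0: a_0=3, p_0 = 3*1 + 0 = 3, q_0 = 3*0 + 1 = 1.
  i=1: a_1=2, p_1 = 2*3 + 1 = 7, q_1 = 2*1 + 0 = 2.
  i=2: a_2=3, p_2 = 3*7 + 3 = 24, q_2 = 3*2 + 1 = 7.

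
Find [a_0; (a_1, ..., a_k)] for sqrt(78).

[8; (1, 4, 1, 16)]

Write x_i = (sqrt(78) + m_i)/d_i with (m_0, d_0) = (0, 1). a_0 = floor(sqrt(78)) = 8, since 8^2 = 64 <= 78 < 81 = 9^2.
Iterate m_{i+1} = d_i*a_i - m_i, d_{i+1} = (78 - m_{i+1}^2)/d_i, a_{i+1} = floor((a_0 + m_{i+1})/d_{i+1}):
  m_1 = 1*8 - 0 = 8, d_1 = (78 - 8^2)/1 = 14/1 = 14, a_1 = floor((8 + 8)/14) = 1.
  m_2 = 14*1 - 8 = 6, d_2 = (78 - 6^2)/14 = 42/14 = 3, a_2 = floor((8 + 6)/3) = 4.
  m_3 = 3*4 - 6 = 6, d_3 = (78 - 6^2)/3 = 42/3 = 14, a_3 = floor((8 + 6)/14) = 1.
  m_4 = 14*1 - 6 = 8, d_4 = (78 - 8^2)/14 = 14/14 = 1, a_4 = floor((8 + 8)/1) = 16.
  m_5 = 1*16 - 8 = 8, d_5 = (78 - 8^2)/1 = 14/1 = 14: (m_5, d_5) = (m_1, d_1) = (8, 14), so from here the quotients repeat a_1, ..., a_4; the period length is 4.
Hence the expansion of sqrt(78) is a_0 = 8 followed by the repeating block 1, 4, 1, 16 (period 4).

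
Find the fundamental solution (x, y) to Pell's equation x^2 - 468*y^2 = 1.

First expand sqrt(468) as a continued fraction. With x_i = (sqrt(468) + m_i)/d_i and (m_0, d_0) = (0, 1): a_0 = floor(sqrt(468)) = 21, since 21^2 = 441 <= 468 < 484 = 22^2.
Iterate m_{i+1} = d_i*a_i - m_i, d_{i+1} = (468 - m_{i+1}^2)/d_i, a_{i+1} = floor((a_0 + m_{i+1})/d_{i+1}):
  m_1 = 1*21 - 0 = 21, d_1 = (468 - 21^2)/1 = 27/1 = 27, a_1 = floor((21 + 21)/27) = 1.
  m_2 = 27*1 - 21 = 6, d_2 = (468 - 6^2)/27 = 432/27 = 16, a_2 = floor((21 + 6)/16) = 1.
  m_3 = 16*1 - 6 = 10, d_3 = (468 - 10^2)/16 = 368/16 = 23, a_3 = floor((21 + 10)/23) = 1.
  m_4 = 23*1 - 10 = 13, d_4 = (468 - 13^2)/23 = 299/23 = 13, a_4 = floor((21 + 13)/13) = 2.
  m_5 = 13*2 - 13 = 13, d_5 = (468 - 13^2)/13 = 299/13 = 23, a_5 = floor((21 + 13)/23) = 1.
  m_6 = 23*1 - 13 = 10, d_6 = (468 - 10^2)/23 = 368/23 = 16, a_6 = floor((21 + 10)/16) = 1.
  m_7 = 16*1 - 10 = 6, d_7 = (468 - 6^2)/16 = 432/16 = 27, a_7 = floor((21 + 6)/27) = 1.
  m_8 = 27*1 - 6 = 21, d_8 = (468 - 21^2)/27 = 27/27 = 1, a_8 = floor((21 + 21)/1) = 42.
  m_9 = 1*42 - 21 = 21, d_9 = (468 - 21^2)/1 = 27/1 = 27: (m_9, d_9) = (m_1, d_1) = (21, 27), so from here the quotients repeat a_1, ..., a_8; the period length is 8.
So sqrt(468) = [21; (1, 1, 1, 2, 1, 1, 1, 42)] with period length k = 8.
k is even, so the fundamental solution of x^2 - 468y^2 = 1 is (p_{k-1}, q_{k-1}) = (p_7, q_7); compute convergents through index 7.
Convergents (p_i = a_i*p_{i-1} + p_{i-2}, q_i = a_i*q_{i-1} + q_{i-2} with p_{-2}=0, p_{-1}=1, q_{-2}=1, q_{-1}=0):
  i=0: a_0=21, p_0 = 21*1 + 0 = 21, q_0 = 21*0 + 1 = 1.
  i=1: a_1=1, p_1 = 1*21 + 1 = 22, q_1 = 1*1 + 0 = 1.
  i=2: a_2=1, p_2 = 1*22 + 21 = 43, q_2 = 1*1 + 1 = 2.
  i=3: a_3=1, p_3 = 1*43 + 22 = 65, q_3 = 1*2 + 1 = 3.
  i=4: a_4=2, p_4 = 2*65 + 43 = 173, q_4 = 2*3 + 2 = 8.
  i=5: a_5=1, p_5 = 1*173 + 65 = 238, q_5 = 1*8 + 3 = 11.
  i=6: a_6=1, p_6 = 1*238 + 173 = 411, q_6 = 1*11 + 8 = 19.
  i=7: a_7=1, p_7 = 1*411 + 238 = 649, q_7 = 1*19 + 11 = 30.
Check: 649^2 - 468*30^2 = 421201 - 421200 = 1, so (x, y) = (649, 30) solves the equation, and by the theorem it is the least positive solution.

(x, y) = (649, 30)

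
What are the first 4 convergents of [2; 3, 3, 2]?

2/1, 7/3, 23/10, 53/23

Using the convergent recurrence p_i = a_i*p_{i-1} + p_{i-2}, q_i = a_i*q_{i-1} + q_{i-2} with p_{-2}=0, p_{-1}=1, q_{-2}=1, q_{-1}=0:
  i=0: a_0=2, p_0 = 2*1 + 0 = 2, q_0 = 2*0 + 1 = 1.
  i=1: a_1=3, p_1 = 3*2 + 1 = 7, q_1 = 3*1 + 0 = 3.
  i=2: a_2=3, p_2 = 3*7 + 2 = 23, q_2 = 3*3 + 1 = 10.
  i=3: a_3=2, p_3 = 2*23 + 7 = 53, q_3 = 2*10 + 3 = 23.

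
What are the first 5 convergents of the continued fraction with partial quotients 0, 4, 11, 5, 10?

Using the convergent recurrence p_i = a_i*p_{i-1} + p_{i-2}, q_i = a_i*q_{i-1} + q_{i-2} with p_{-2}=0, p_{-1}=1, q_{-2}=1, q_{-1}=0:
  i=0: a_0=0, p_0 = 0*1 + 0 = 0, q_0 = 0*0 + 1 = 1.
  i=1: a_1=4, p_1 = 4*0 + 1 = 1, q_1 = 4*1 + 0 = 4.
  i=2: a_2=11, p_2 = 11*1 + 0 = 11, q_2 = 11*4 + 1 = 45.
  i=3: a_3=5, p_3 = 5*11 + 1 = 56, q_3 = 5*45 + 4 = 229.
  i=4: a_4=10, p_4 = 10*56 + 11 = 571, q_4 = 10*229 + 45 = 2335.

0/1, 1/4, 11/45, 56/229, 571/2335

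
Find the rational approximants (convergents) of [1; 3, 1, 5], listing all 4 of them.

Using the convergent recurrence p_i = a_i*p_{i-1} + p_{i-2}, q_i = a_i*q_{i-1} + q_{i-2} with p_{-2}=0, p_{-1}=1, q_{-2}=1, q_{-1}=0:
  i=0: a_0=1, p_0 = 1*1 + 0 = 1, q_0 = 1*0 + 1 = 1.
  i=1: a_1=3, p_1 = 3*1 + 1 = 4, q_1 = 3*1 + 0 = 3.
  i=2: a_2=1, p_2 = 1*4 + 1 = 5, q_2 = 1*3 + 1 = 4.
  i=3: a_3=5, p_3 = 5*5 + 4 = 29, q_3 = 5*4 + 3 = 23.

1/1, 4/3, 5/4, 29/23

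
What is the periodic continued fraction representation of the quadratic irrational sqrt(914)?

Write x_i = (sqrt(914) + m_i)/d_i with (m_0, d_0) = (0, 1). a_0 = floor(sqrt(914)) = 30, since 30^2 = 900 <= 914 < 961 = 31^2.
Iterate m_{i+1} = d_i*a_i - m_i, d_{i+1} = (914 - m_{i+1}^2)/d_i, a_{i+1} = floor((a_0 + m_{i+1})/d_{i+1}):
  m_1 = 1*30 - 0 = 30, d_1 = (914 - 30^2)/1 = 14/1 = 14, a_1 = floor((30 + 30)/14) = 4.
  m_2 = 14*4 - 30 = 26, d_2 = (914 - 26^2)/14 = 238/14 = 17, a_2 = floor((30 + 26)/17) = 3.
  m_3 = 17*3 - 26 = 25, d_3 = (914 - 25^2)/17 = 289/17 = 17, a_3 = floor((30 + 25)/17) = 3.
  m_4 = 17*3 - 25 = 26, d_4 = (914 - 26^2)/17 = 238/17 = 14, a_4 = floor((30 + 26)/14) = 4.
  m_5 = 14*4 - 26 = 30, d_5 = (914 - 30^2)/14 = 14/14 = 1, a_5 = floor((30 + 30)/1) = 60.
  m_6 = 1*60 - 30 = 30, d_6 = (914 - 30^2)/1 = 14/1 = 14: (m_6, d_6) = (m_1, d_1) = (30, 14), so from here the quotients repeat a_1, ..., a_5; the period length is 5.
Hence the expansion of sqrt(914) is a_0 = 30 followed by the repeating block 4, 3, 3, 4, 60 (period 5).

[30; (4, 3, 3, 4, 60)]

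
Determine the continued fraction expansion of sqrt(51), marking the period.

Write x_i = (sqrt(51) + m_i)/d_i with (m_0, d_0) = (0, 1). a_0 = floor(sqrt(51)) = 7, since 7^2 = 49 <= 51 < 64 = 8^2.
Iterate m_{i+1} = d_i*a_i - m_i, d_{i+1} = (51 - m_{i+1}^2)/d_i, a_{i+1} = floor((a_0 + m_{i+1})/d_{i+1}):
  m_1 = 1*7 - 0 = 7, d_1 = (51 - 7^2)/1 = 2/1 = 2, a_1 = floor((7 + 7)/2) = 7.
  m_2 = 2*7 - 7 = 7, d_2 = (51 - 7^2)/2 = 2/2 = 1, a_2 = floor((7 + 7)/1) = 14.
  m_3 = 1*14 - 7 = 7, d_3 = (51 - 7^2)/1 = 2/1 = 2: (m_3, d_3) = (m_1, d_1) = (7, 2), so from here the quotients repeat a_1, a_2; the period length is 2.
Hence the expansion of sqrt(51) is a_0 = 7 followed by the repeating block 7, 14 (period 2).

[7; (7, 14)]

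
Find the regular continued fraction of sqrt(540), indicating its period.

[23; (4, 4, 1, 10, 1, 4, 4, 46)]

Write x_i = (sqrt(540) + m_i)/d_i with (m_0, d_0) = (0, 1). a_0 = floor(sqrt(540)) = 23, since 23^2 = 529 <= 540 < 576 = 24^2.
Iterate m_{i+1} = d_i*a_i - m_i, d_{i+1} = (540 - m_{i+1}^2)/d_i, a_{i+1} = floor((a_0 + m_{i+1})/d_{i+1}):
  m_1 = 1*23 - 0 = 23, d_1 = (540 - 23^2)/1 = 11/1 = 11, a_1 = floor((23 + 23)/11) = 4.
  m_2 = 11*4 - 23 = 21, d_2 = (540 - 21^2)/11 = 99/11 = 9, a_2 = floor((23 + 21)/9) = 4.
  m_3 = 9*4 - 21 = 15, d_3 = (540 - 15^2)/9 = 315/9 = 35, a_3 = floor((23 + 15)/35) = 1.
  m_4 = 35*1 - 15 = 20, d_4 = (540 - 20^2)/35 = 140/35 = 4, a_4 = floor((23 + 20)/4) = 10.
  m_5 = 4*10 - 20 = 20, d_5 = (540 - 20^2)/4 = 140/4 = 35, a_5 = floor((23 + 20)/35) = 1.
  m_6 = 35*1 - 20 = 15, d_6 = (540 - 15^2)/35 = 315/35 = 9, a_6 = floor((23 + 15)/9) = 4.
  m_7 = 9*4 - 15 = 21, d_7 = (540 - 21^2)/9 = 99/9 = 11, a_7 = floor((23 + 21)/11) = 4.
  m_8 = 11*4 - 21 = 23, d_8 = (540 - 23^2)/11 = 11/11 = 1, a_8 = floor((23 + 23)/1) = 46.
  m_9 = 1*46 - 23 = 23, d_9 = (540 - 23^2)/1 = 11/1 = 11: (m_9, d_9) = (m_1, d_1) = (23, 11), so from here the quotients repeat a_1, ..., a_8; the period length is 8.
Hence the expansion of sqrt(540) is a_0 = 23 followed by the repeating block 4, 4, 1, 10, 1, 4, 4, 46 (period 8).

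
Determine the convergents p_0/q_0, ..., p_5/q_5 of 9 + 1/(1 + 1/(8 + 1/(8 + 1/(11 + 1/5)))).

9/1, 10/1, 89/9, 722/73, 8031/812, 40877/4133

Using the convergent recurrence p_i = a_i*p_{i-1} + p_{i-2}, q_i = a_i*q_{i-1} + q_{i-2} with p_{-2}=0, p_{-1}=1, q_{-2}=1, q_{-1}=0:
  i=0: a_0=9, p_0 = 9*1 + 0 = 9, q_0 = 9*0 + 1 = 1.
  i=1: a_1=1, p_1 = 1*9 + 1 = 10, q_1 = 1*1 + 0 = 1.
  i=2: a_2=8, p_2 = 8*10 + 9 = 89, q_2 = 8*1 + 1 = 9.
  i=3: a_3=8, p_3 = 8*89 + 10 = 722, q_3 = 8*9 + 1 = 73.
  i=4: a_4=11, p_4 = 11*722 + 89 = 8031, q_4 = 11*73 + 9 = 812.
  i=5: a_5=5, p_5 = 5*8031 + 722 = 40877, q_5 = 5*812 + 73 = 4133.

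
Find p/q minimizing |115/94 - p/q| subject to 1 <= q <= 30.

11/9

Expand x = 115/94 as a continued fraction with the Euclidean algorithm:
  115 = 1*94 + 21, so a_0 = 1.
  94 = 4*21 + 10, so a_1 = 4.
  21 = 2*10 + 1, so a_2 = 2.
  10 = 10*1 + 0, so a_3 = 10.
so x = [1; 4, 2, 10].
Convergents (p_i = a_i*p_{i-1} + p_{i-2}, q_i = a_i*q_{i-1} + q_{i-2} with p_{-2}=0, p_{-1}=1, q_{-2}=1, q_{-1}=0), until the denominator exceeds 30:
  i=0: a_0=1, p_0 = 1*1 + 0 = 1, q_0 = 1*0 + 1 = 1.
  i=1: a_1=4, p_1 = 4*1 + 1 = 5, q_1 = 4*1 + 0 = 4.
  i=2: a_2=2, p_2 = 2*5 + 1 = 11, q_2 = 2*4 + 1 = 9.
  i=3: a_3=10, p_3 = 10*11 + 5 = 115, q_3 = 10*9 + 4 = 94.
q_3 = 94 > 30, so the last convergent with denominator <= 30 is p_2/q_2 = 11/9.
The closest fraction with denominator <= 30 is either p_2/q_2 or the intermediate fraction (k*p_2 + p_1)/(k*q_2 + q_1) with the largest k >= 1 whose denominator stays <= 30; these approach x as k grows, and every other convergent or intermediate fraction in range is farther away.
Largest k: floor((30 - q_1)/q_2) = floor((30 - 4)/9) = 2.
That gives (2*11 + 5)/(2*9 + 4) = 27/22.
Compare the errors: |x - 11/9| = |115*9 - 11*94|/(94*9) = 1/846, and |x - 27/22| = |115*22 - 27*94|/(94*22) = 8/2068.
Cross-multiplying, 1*2068 = 2068 < 6768 = 8*846, so 1/846 is smaller: the convergent 11/9 is closer to x than 27/22.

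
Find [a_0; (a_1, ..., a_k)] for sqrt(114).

[10; (1, 2, 10, 2, 1, 20)]

Write x_i = (sqrt(114) + m_i)/d_i with (m_0, d_0) = (0, 1). a_0 = floor(sqrt(114)) = 10, since 10^2 = 100 <= 114 < 121 = 11^2.
Iterate m_{i+1} = d_i*a_i - m_i, d_{i+1} = (114 - m_{i+1}^2)/d_i, a_{i+1} = floor((a_0 + m_{i+1})/d_{i+1}):
  m_1 = 1*10 - 0 = 10, d_1 = (114 - 10^2)/1 = 14/1 = 14, a_1 = floor((10 + 10)/14) = 1.
  m_2 = 14*1 - 10 = 4, d_2 = (114 - 4^2)/14 = 98/14 = 7, a_2 = floor((10 + 4)/7) = 2.
  m_3 = 7*2 - 4 = 10, d_3 = (114 - 10^2)/7 = 14/7 = 2, a_3 = floor((10 + 10)/2) = 10.
  m_4 = 2*10 - 10 = 10, d_4 = (114 - 10^2)/2 = 14/2 = 7, a_4 = floor((10 + 10)/7) = 2.
  m_5 = 7*2 - 10 = 4, d_5 = (114 - 4^2)/7 = 98/7 = 14, a_5 = floor((10 + 4)/14) = 1.
  m_6 = 14*1 - 4 = 10, d_6 = (114 - 10^2)/14 = 14/14 = 1, a_6 = floor((10 + 10)/1) = 20.
  m_7 = 1*20 - 10 = 10, d_7 = (114 - 10^2)/1 = 14/1 = 14: (m_7, d_7) = (m_1, d_1) = (10, 14), so from here the quotients repeat a_1, ..., a_6; the period length is 6.
Hence the expansion of sqrt(114) is a_0 = 10 followed by the repeating block 1, 2, 10, 2, 1, 20 (period 6).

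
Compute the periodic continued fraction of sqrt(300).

[17; (3, 8, 3, 34)]

Write x_i = (sqrt(300) + m_i)/d_i with (m_0, d_0) = (0, 1). a_0 = floor(sqrt(300)) = 17, since 17^2 = 289 <= 300 < 324 = 18^2.
Iterate m_{i+1} = d_i*a_i - m_i, d_{i+1} = (300 - m_{i+1}^2)/d_i, a_{i+1} = floor((a_0 + m_{i+1})/d_{i+1}):
  m_1 = 1*17 - 0 = 17, d_1 = (300 - 17^2)/1 = 11/1 = 11, a_1 = floor((17 + 17)/11) = 3.
  m_2 = 11*3 - 17 = 16, d_2 = (300 - 16^2)/11 = 44/11 = 4, a_2 = floor((17 + 16)/4) = 8.
  m_3 = 4*8 - 16 = 16, d_3 = (300 - 16^2)/4 = 44/4 = 11, a_3 = floor((17 + 16)/11) = 3.
  m_4 = 11*3 - 16 = 17, d_4 = (300 - 17^2)/11 = 11/11 = 1, a_4 = floor((17 + 17)/1) = 34.
  m_5 = 1*34 - 17 = 17, d_5 = (300 - 17^2)/1 = 11/1 = 11: (m_5, d_5) = (m_1, d_1) = (17, 11), so from here the quotients repeat a_1, ..., a_4; the period length is 4.
Hence the expansion of sqrt(300) is a_0 = 17 followed by the repeating block 3, 8, 3, 34 (period 4).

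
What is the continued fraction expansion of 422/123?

Run the Euclidean algorithm on 422 and 123; the successive quotients are the partial quotients a_0, a_1, ... (each step inverts the fractional part left over by the previous one):
  422 = 3*123 + 53, so a_0 = 3.
  123 = 2*53 + 17, so a_1 = 2.
  53 = 3*17 + 2, so a_2 = 3.
  17 = 8*2 + 1, so a_3 = 8.
  2 = 2*1 + 0, so a_4 = 2.
The remainder reaches 0 after 5 divisions, so the expansion has 5 partial quotients, read off in order.

[3; 2, 3, 8, 2]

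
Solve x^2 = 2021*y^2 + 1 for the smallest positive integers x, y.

First expand sqrt(2021) as a continued fraction. With x_i = (sqrt(2021) + m_i)/d_i and (m_0, d_0) = (0, 1): a_0 = floor(sqrt(2021)) = 44, since 44^2 = 1936 <= 2021 < 2025 = 45^2.
Iterate m_{i+1} = d_i*a_i - m_i, d_{i+1} = (2021 - m_{i+1}^2)/d_i, a_{i+1} = floor((a_0 + m_{i+1})/d_{i+1}):
  m_1 = 1*44 - 0 = 44, d_1 = (2021 - 44^2)/1 = 85/1 = 85, a_1 = floor((44 + 44)/85) = 1.
  m_2 = 85*1 - 44 = 41, d_2 = (2021 - 41^2)/85 = 340/85 = 4, a_2 = floor((44 + 41)/4) = 21.
  m_3 = 4*21 - 41 = 43, d_3 = (2021 - 43^2)/4 = 172/4 = 43, a_3 = floor((44 + 43)/43) = 2.
  m_4 = 43*2 - 43 = 43, d_4 = (2021 - 43^2)/43 = 172/43 = 4, a_4 = floor((44 + 43)/4) = 21.
  m_5 = 4*21 - 43 = 41, d_5 = (2021 - 41^2)/4 = 340/4 = 85, a_5 = floor((44 + 41)/85) = 1.
  m_6 = 85*1 - 41 = 44, d_6 = (2021 - 44^2)/85 = 85/85 = 1, a_6 = floor((44 + 44)/1) = 88.
  m_7 = 1*88 - 44 = 44, d_7 = (2021 - 44^2)/1 = 85/1 = 85: (m_7, d_7) = (m_1, d_1) = (44, 85), so from here the quotients repeat a_1, ..., a_6; the period length is 6.
So sqrt(2021) = [44; (1, 21, 2, 21, 1, 88)] with period length k = 6.
k is even, so the fundamental solution of x^2 - 2021y^2 = 1 is (p_{k-1}, q_{k-1}) = (p_5, q_5); compute convergents through index 5.
Convergents (p_i = a_i*p_{i-1} + p_{i-2}, q_i = a_i*q_{i-1} + q_{i-2} with p_{-2}=0, p_{-1}=1, q_{-2}=1, q_{-1}=0):
  i=0: a_0=44, p_0 = 44*1 + 0 = 44, q_0 = 44*0 + 1 = 1.
  i=1: a_1=1, p_1 = 1*44 + 1 = 45, q_1 = 1*1 + 0 = 1.
  i=2: a_2=21, p_2 = 21*45 + 44 = 989, q_2 = 21*1 + 1 = 22.
  i=3: a_3=2, p_3 = 2*989 + 45 = 2023, q_3 = 2*22 + 1 = 45.
  i=4: a_4=21, p_4 = 21*2023 + 989 = 43472, q_4 = 21*45 + 22 = 967.
  i=5: a_5=1, p_5 = 1*43472 + 2023 = 45495, q_5 = 1*967 + 45 = 1012.
Check: 45495^2 - 2021*1012^2 = 2069795025 - 2069795024 = 1, so (x, y) = (45495, 1012) solves the equation, and by the theorem it is the least positive solution.

(x, y) = (45495, 1012)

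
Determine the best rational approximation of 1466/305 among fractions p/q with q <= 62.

Expand x = 1466/305 as a continued fraction with the Euclidean algorithm:
  1466 = 4*305 + 246, so a_0 = 4.
  305 = 1*246 + 59, so a_1 = 1.
  246 = 4*59 + 10, so a_2 = 4.
  59 = 5*10 + 9, so a_3 = 5.
  10 = 1*9 + 1, so a_4 = 1.
  9 = 9*1 + 0, so a_5 = 9.
so x = [4; 1, 4, 5, 1, 9].
Convergents (p_i = a_i*p_{i-1} + p_{i-2}, q_i = a_i*q_{i-1} + q_{i-2} with p_{-2}=0, p_{-1}=1, q_{-2}=1, q_{-1}=0), until the denominator exceeds 62:
  i=0: a_0=4, p_0 = 4*1 + 0 = 4, q_0 = 4*0 + 1 = 1.
  i=1: a_1=1, p_1 = 1*4 + 1 = 5, q_1 = 1*1 + 0 = 1.
  i=2: a_2=4, p_2 = 4*5 + 4 = 24, q_2 = 4*1 + 1 = 5.
  i=3: a_3=5, p_3 = 5*24 + 5 = 125, q_3 = 5*5 + 1 = 26.
  i=4: a_4=1, p_4 = 1*125 + 24 = 149, q_4 = 1*26 + 5 = 31.
  i=5: a_5=9, p_5 = 9*149 + 125 = 1466, q_5 = 9*31 + 26 = 305.
q_5 = 305 > 62, so the last convergent with denominator <= 62 is p_4/q_4 = 149/31.
The closest fraction with denominator <= 62 is either p_4/q_4 or the intermediate fraction (k*p_4 + p_3)/(k*q_4 + q_3) with the largest k >= 1 whose denominator stays <= 62; these approach x as k grows, and every other convergent or intermediate fraction in range is farther away.
Largest k: floor((62 - q_3)/q_4) = floor((62 - 26)/31) = 1.
That gives (1*149 + 125)/(1*31 + 26) = 274/57.
Compare the errors: |x - 149/31| = |1466*31 - 149*305|/(305*31) = 1/9455, and |x - 274/57| = |1466*57 - 274*305|/(305*57) = 8/17385.
Cross-multiplying, 1*17385 = 17385 < 75640 = 8*9455, so 1/9455 is smaller: the convergent 149/31 is closer to x than 274/57.

149/31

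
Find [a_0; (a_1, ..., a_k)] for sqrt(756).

Write x_i = (sqrt(756) + m_i)/d_i with (m_0, d_0) = (0, 1). a_0 = floor(sqrt(756)) = 27, since 27^2 = 729 <= 756 < 784 = 28^2.
Iterate m_{i+1} = d_i*a_i - m_i, d_{i+1} = (756 - m_{i+1}^2)/d_i, a_{i+1} = floor((a_0 + m_{i+1})/d_{i+1}):
  m_1 = 1*27 - 0 = 27, d_1 = (756 - 27^2)/1 = 27/1 = 27, a_1 = floor((27 + 27)/27) = 2.
  m_2 = 27*2 - 27 = 27, d_2 = (756 - 27^2)/27 = 27/27 = 1, a_2 = floor((27 + 27)/1) = 54.
  m_3 = 1*54 - 27 = 27, d_3 = (756 - 27^2)/1 = 27/1 = 27: (m_3, d_3) = (m_1, d_1) = (27, 27), so from here the quotients repeat a_1, a_2; the period length is 2.
Hence the expansion of sqrt(756) is a_0 = 27 followed by the repeating block 2, 54 (period 2).

[27; (2, 54)]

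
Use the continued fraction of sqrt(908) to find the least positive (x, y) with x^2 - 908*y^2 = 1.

(x, y) = (102151, 3390)

First expand sqrt(908) as a continued fraction. With x_i = (sqrt(908) + m_i)/d_i and (m_0, d_0) = (0, 1): a_0 = floor(sqrt(908)) = 30, since 30^2 = 900 <= 908 < 961 = 31^2.
Iterate m_{i+1} = d_i*a_i - m_i, d_{i+1} = (908 - m_{i+1}^2)/d_i, a_{i+1} = floor((a_0 + m_{i+1})/d_{i+1}):
  m_1 = 1*30 - 0 = 30, d_1 = (908 - 30^2)/1 = 8/1 = 8, a_1 = floor((30 + 30)/8) = 7.
  m_2 = 8*7 - 30 = 26, d_2 = (908 - 26^2)/8 = 232/8 = 29, a_2 = floor((30 + 26)/29) = 1.
  m_3 = 29*1 - 26 = 3, d_3 = (908 - 3^2)/29 = 899/29 = 31, a_3 = floor((30 + 3)/31) = 1.
  m_4 = 31*1 - 3 = 28, d_4 = (908 - 28^2)/31 = 124/31 = 4, a_4 = floor((30 + 28)/4) = 14.
  m_5 = 4*14 - 28 = 28, d_5 = (908 - 28^2)/4 = 124/4 = 31, a_5 = floor((30 + 28)/31) = 1.
  m_6 = 31*1 - 28 = 3, d_6 = (908 - 3^2)/31 = 899/31 = 29, a_6 = floor((30 + 3)/29) = 1.
  m_7 = 29*1 - 3 = 26, d_7 = (908 - 26^2)/29 = 232/29 = 8, a_7 = floor((30 + 26)/8) = 7.
  m_8 = 8*7 - 26 = 30, d_8 = (908 - 30^2)/8 = 8/8 = 1, a_8 = floor((30 + 30)/1) = 60.
  m_9 = 1*60 - 30 = 30, d_9 = (908 - 30^2)/1 = 8/1 = 8: (m_9, d_9) = (m_1, d_1) = (30, 8), so from here the quotients repeat a_1, ..., a_8; the period length is 8.
So sqrt(908) = [30; (7, 1, 1, 14, 1, 1, 7, 60)] with period length k = 8.
k is even, so the fundamental solution of x^2 - 908y^2 = 1 is (p_{k-1}, q_{k-1}) = (p_7, q_7); compute convergents through index 7.
Convergents (p_i = a_i*p_{i-1} + p_{i-2}, q_i = a_i*q_{i-1} + q_{i-2} with p_{-2}=0, p_{-1}=1, q_{-2}=1, q_{-1}=0):
  i=0: a_0=30, p_0 = 30*1 + 0 = 30, q_0 = 30*0 + 1 = 1.
  i=1: a_1=7, p_1 = 7*30 + 1 = 211, q_1 = 7*1 + 0 = 7.
  i=2: a_2=1, p_2 = 1*211 + 30 = 241, q_2 = 1*7 + 1 = 8.
  i=3: a_3=1, p_3 = 1*241 + 211 = 452, q_3 = 1*8 + 7 = 15.
  i=4: a_4=14, p_4 = 14*452 + 241 = 6569, q_4 = 14*15 + 8 = 218.
  i=5: a_5=1, p_5 = 1*6569 + 452 = 7021, q_5 = 1*218 + 15 = 233.
  i=6: a_6=1, p_6 = 1*7021 + 6569 = 13590, q_6 = 1*233 + 218 = 451.
  i=7: a_7=7, p_7 = 7*13590 + 7021 = 102151, q_7 = 7*451 + 233 = 3390.
Check: 102151^2 - 908*3390^2 = 10434826801 - 10434826800 = 1, so (x, y) = (102151, 3390) solves the equation, and by the theorem it is the least positive solution.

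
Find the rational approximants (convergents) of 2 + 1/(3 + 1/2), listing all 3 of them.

2/1, 7/3, 16/7

Using the convergent recurrence p_i = a_i*p_{i-1} + p_{i-2}, q_i = a_i*q_{i-1} + q_{i-2} with p_{-2}=0, p_{-1}=1, q_{-2}=1, q_{-1}=0:
  i=0: a_0=2, p_0 = 2*1 + 0 = 2, q_0 = 2*0 + 1 = 1.
  i=1: a_1=3, p_1 = 3*2 + 1 = 7, q_1 = 3*1 + 0 = 3.
  i=2: a_2=2, p_2 = 2*7 + 2 = 16, q_2 = 2*3 + 1 = 7.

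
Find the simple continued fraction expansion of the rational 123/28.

[4; 2, 1, 1, 5]

Run the Euclidean algorithm on 123 and 28; the successive quotients are the partial quotients a_0, a_1, ... (each step inverts the fractional part left over by the previous one):
  123 = 4*28 + 11, so a_0 = 4.
  28 = 2*11 + 6, so a_1 = 2.
  11 = 1*6 + 5, so a_2 = 1.
  6 = 1*5 + 1, so a_3 = 1.
  5 = 5*1 + 0, so a_4 = 5.
The remainder reaches 0 after 5 divisions, so the expansion has 5 partial quotients, read off in order.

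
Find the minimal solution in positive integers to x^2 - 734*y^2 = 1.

First expand sqrt(734) as a continued fraction. With x_i = (sqrt(734) + m_i)/d_i and (m_0, d_0) = (0, 1): a_0 = floor(sqrt(734)) = 27, since 27^2 = 729 <= 734 < 784 = 28^2.
Iterate m_{i+1} = d_i*a_i - m_i, d_{i+1} = (734 - m_{i+1}^2)/d_i, a_{i+1} = floor((a_0 + m_{i+1})/d_{i+1}):
  m_1 = 1*27 - 0 = 27, d_1 = (734 - 27^2)/1 = 5/1 = 5, a_1 = floor((27 + 27)/5) = 10.
  m_2 = 5*10 - 27 = 23, d_2 = (734 - 23^2)/5 = 205/5 = 41, a_2 = floor((27 + 23)/41) = 1.
  m_3 = 41*1 - 23 = 18, d_3 = (734 - 18^2)/41 = 410/41 = 10, a_3 = floor((27 + 18)/10) = 4.
  m_4 = 10*4 - 18 = 22, d_4 = (734 - 22^2)/10 = 250/10 = 25, a_4 = floor((27 + 22)/25) = 1.
  m_5 = 25*1 - 22 = 3, d_5 = (734 - 3^2)/25 = 725/25 = 29, a_5 = floor((27 + 3)/29) = 1.
  m_6 = 29*1 - 3 = 26, d_6 = (734 - 26^2)/29 = 58/29 = 2, a_6 = floor((27 + 26)/2) = 26.
  m_7 = 2*26 - 26 = 26, d_7 = (734 - 26^2)/2 = 58/2 = 29, a_7 = floor((27 + 26)/29) = 1.
  m_8 = 29*1 - 26 = 3, d_8 = (734 - 3^2)/29 = 725/29 = 25, a_8 = floor((27 + 3)/25) = 1.
  m_9 = 25*1 - 3 = 22, d_9 = (734 - 22^2)/25 = 250/25 = 10, a_9 = floor((27 + 22)/10) = 4.
  m_10 = 10*4 - 22 = 18, d_10 = (734 - 18^2)/10 = 410/10 = 41, a_10 = floor((27 + 18)/41) = 1.
  m_11 = 41*1 - 18 = 23, d_11 = (734 - 23^2)/41 = 205/41 = 5, a_11 = floor((27 + 23)/5) = 10.
  m_12 = 5*10 - 23 = 27, d_12 = (734 - 27^2)/5 = 5/5 = 1, a_12 = floor((27 + 27)/1) = 54.
  m_13 = 1*54 - 27 = 27, d_13 = (734 - 27^2)/1 = 5/1 = 5: (m_13, d_13) = (m_1, d_1) = (27, 5), so from here the quotients repeat a_1, ..., a_12; the period length is 12.
So sqrt(734) = [27; (10, 1, 4, 1, 1, 26, 1, 1, 4, 1, 10, 54)] with period length k = 12.
k is even, so the fundamental solution of x^2 - 734y^2 = 1 is (p_{k-1}, q_{k-1}) = (p_11, q_11); compute convergents through index 11.
Convergents (p_i = a_i*p_{i-1} + p_{i-2}, q_i = a_i*q_{i-1} + q_{i-2} with p_{-2}=0, p_{-1}=1, q_{-2}=1, q_{-1}=0):
  i=0: a_0=27, p_0 = 27*1 + 0 = 27, q_0 = 27*0 + 1 = 1.
  i=1: a_1=10, p_1 = 10*27 + 1 = 271, q_1 = 10*1 + 0 = 10.
  i=2: a_2=1, p_2 = 1*271 + 27 = 298, q_2 = 1*10 + 1 = 11.
  i=3: a_3=4, p_3 = 4*298 + 271 = 1463, q_3 = 4*11 + 10 = 54.
  i=4: a_4=1, p_4 = 1*1463 + 298 = 1761, q_4 = 1*54 + 11 = 65.
  i=5: a_5=1, p_5 = 1*1761 + 1463 = 3224, q_5 = 1*65 + 54 = 119.
  i=6: a_6=26, p_6 = 26*3224 + 1761 = 85585, q_6 = 26*119 + 65 = 3159.
  i=7: a_7=1, p_7 = 1*85585 + 3224 = 88809, q_7 = 1*3159 + 119 = 3278.
  i=8: a_8=1, p_8 = 1*88809 + 85585 = 174394, q_8 = 1*3278 + 3159 = 6437.
  i=9: a_9=4, p_9 = 4*174394 + 88809 = 786385, q_9 = 4*6437 + 3278 = 29026.
  i=10: a_10=1, p_10 = 1*786385 + 174394 = 960779, q_10 = 1*29026 + 6437 = 35463.
  i=11: a_11=10, p_11 = 10*960779 + 786385 = 10394175, q_11 = 10*35463 + 29026 = 383656.
Check: 10394175^2 - 734*383656^2 = 108038873930625 - 108038873930624 = 1, so (x, y) = (10394175, 383656) solves the equation, and by the theorem it is the least positive solution.

(x, y) = (10394175, 383656)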